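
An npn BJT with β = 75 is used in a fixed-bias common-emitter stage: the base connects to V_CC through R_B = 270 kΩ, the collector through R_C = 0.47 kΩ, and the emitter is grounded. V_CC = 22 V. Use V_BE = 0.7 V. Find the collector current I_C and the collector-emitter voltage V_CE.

Base loop: V_CC = I_B·R_B + V_BE, so I_B = (22 − 0.7)/270 kΩ = 0.0789 mA.
In the active region I_C = β·I_B = 75 × 0.0789 = 5.92 mA.
Collector loop: V_CE = V_CC − I_C·R_C = 22 − 5.92×0.47 = 19.2 V.
Since V_CE = 19.2 V > V_CE(sat) ≈ 0.2 V, the transistor is in the active region as assumed.

I_C ≈ 5.9 mA, V_CE ≈ 19 V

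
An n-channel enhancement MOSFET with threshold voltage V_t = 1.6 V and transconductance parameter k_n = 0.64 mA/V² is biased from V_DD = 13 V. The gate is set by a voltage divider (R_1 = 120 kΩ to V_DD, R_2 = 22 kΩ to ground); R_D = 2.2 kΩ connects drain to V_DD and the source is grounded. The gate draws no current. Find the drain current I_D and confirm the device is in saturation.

I_D ≈ 0.055 mA

V_G = V_DD·R_2/(R_1+R_2) = 13×22/142 = 2.01 V. With the source grounded, V_GS = V_G = 2.01 V.
Assume saturation: I_D = (k_n/2)(V_GS − V_t)² = (0.64/2)×(2.01 − 1.6)² = 0.32×0.414² = 0.0549 mA.
V_DS = V_DD − I_D·R_D = 13 − 0.0549×2.2 = 12.9 V.
Saturation requires V_DS ≥ V_GS − V_t = 0.414 V; 12.9 ≥ 0.414 ✓.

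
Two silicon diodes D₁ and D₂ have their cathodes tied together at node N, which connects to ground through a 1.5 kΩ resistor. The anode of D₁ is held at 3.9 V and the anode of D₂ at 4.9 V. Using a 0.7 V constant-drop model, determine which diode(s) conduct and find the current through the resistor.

Assume both conduct. Then node N would need to be at both 3.9−0.7 = 3.2 V and 4.9−0.7 = 4.2 V, which is impossible.
Assume only D₂ conducts: V_N = 4.9 − 0.7 = 4.2 V, so I_R = 4.2/1.5 = 2.8 mA.
Check D₁: its anode-to-cathode voltage is 3.9 − 4.2 = -0.3 V < 0.7 V, so it is off. The assumption is consistent.

Only D₂ conducts; I_R ≈ 2.8 mA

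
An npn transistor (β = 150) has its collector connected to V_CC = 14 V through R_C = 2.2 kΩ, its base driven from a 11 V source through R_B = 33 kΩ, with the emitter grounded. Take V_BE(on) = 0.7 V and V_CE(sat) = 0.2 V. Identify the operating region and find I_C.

saturation; I_C ≈ 6.3 mA

Assume active: I_B = (11 − 0.7)/33 = 0.312 mA, giving I_C = β·I_B = 46.8 mA.
But then V_CE = 14 − 46.8×2.2 = -89 V < V_CE(sat) = 0.2 V — impossible in the active region.
So the transistor is saturated. With V_CE = 0.2 V, I_C = (V_CC − 0.2)/R_C = 13.8/2.2 = 6.27 mA.
Check: β·I_B = 46.8 mA > I_C = 6.27 mA, confirming saturation.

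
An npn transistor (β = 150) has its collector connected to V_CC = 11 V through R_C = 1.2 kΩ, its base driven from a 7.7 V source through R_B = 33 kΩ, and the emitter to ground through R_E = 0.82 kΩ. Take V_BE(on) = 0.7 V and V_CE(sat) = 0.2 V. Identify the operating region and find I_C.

saturation; I_C ≈ 5.3 mA

Assume active: I_B = (7.7 − 0.7)/(33 + 151×0.82) = 0.0446 mA, I_C = β·I_B = 6.7 mA.
Then V_CE = 11 − 6.7×1.2 − 6.74×0.82 = -2.56 V < 0.2 V — the active assumption fails.
Re-solve with V_CE = 0.2 V. KCL at the emitter: V_E/R_E = (V_BB−0.7−V_E)/R_B + (V_CC−0.2−V_E)/R_C, giving V_E = 4.42 V.
I_C = (V_CC − 0.2 − V_E)/R_C = (10.8 − 4.42)/1.2 = 5.31 mA.
Check: I_B = (7 − 4.42)/33 = 0.0781 mA, and β·I_B = 11.7 mA > I_C, confirming saturation.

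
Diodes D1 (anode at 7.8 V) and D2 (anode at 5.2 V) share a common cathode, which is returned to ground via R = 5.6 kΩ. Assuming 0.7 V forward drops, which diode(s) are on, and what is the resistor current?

Only D1 conducts; I_R ≈ 1.3 mA

Assume both conduct. Then node N would need to be at both 7.8−0.7 = 7.1 V and 5.2−0.7 = 4.5 V, which is impossible.
Assume only D1 conducts: V_N = 7.8 − 0.7 = 7.1 V, so I_R = 7.1/5.6 = 1.27 mA.
Check D2: its anode-to-cathode voltage is 5.2 − 7.1 = -1.9 V < 0.7 V, so it is off. The assumption is consistent.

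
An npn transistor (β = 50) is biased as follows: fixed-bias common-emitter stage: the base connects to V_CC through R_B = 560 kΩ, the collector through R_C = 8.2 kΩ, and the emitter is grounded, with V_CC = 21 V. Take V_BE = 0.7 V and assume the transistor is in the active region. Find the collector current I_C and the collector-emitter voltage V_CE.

Base loop: V_CC = I_B·R_B + V_BE, so I_B = (21 − 0.7)/560 kΩ = 0.0363 mA.
In the active region I_C = β·I_B = 50 × 0.0363 = 1.81 mA.
Collector loop: V_CE = V_CC − I_C·R_C = 21 − 1.81×8.2 = 6.14 V.
Since V_CE = 6.14 V > V_CE(sat) ≈ 0.2 V, the transistor is in the active region as assumed.

I_C ≈ 1.8 mA, V_CE ≈ 6.1 V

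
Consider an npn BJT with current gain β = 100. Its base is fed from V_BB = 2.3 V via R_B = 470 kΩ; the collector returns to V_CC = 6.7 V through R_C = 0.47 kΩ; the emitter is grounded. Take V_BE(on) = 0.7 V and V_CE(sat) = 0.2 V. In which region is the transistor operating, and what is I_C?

Assume active. Base-emitter loop: I_B = (V_BB − V_BE)/R_B = (2.3 − 0.7)/470 = 0.0034 mA.
I_C = β·I_B = 100×0.0034 = 0.34 mA.
V_CE = V_CC − I_C·R_C = 6.7 − 0.34×0.47 = 6.54 V > V_CE(sat), so the active-region assumption holds.

active; I_C ≈ 0.34 mA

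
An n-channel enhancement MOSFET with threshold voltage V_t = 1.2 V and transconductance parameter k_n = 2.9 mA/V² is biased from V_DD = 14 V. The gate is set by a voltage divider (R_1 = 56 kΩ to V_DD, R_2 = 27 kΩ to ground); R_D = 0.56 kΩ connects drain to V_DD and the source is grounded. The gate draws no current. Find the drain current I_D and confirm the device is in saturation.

I_D ≈ 16 mA

V_G = V_DD·R_2/(R_1+R_2) = 14×27/83 = 4.55 V. With the source grounded, V_GS = V_G = 4.55 V.
Assume saturation: I_D = (k_n/2)(V_GS − V_t)² = (2.9/2)×(4.55 − 1.2)² = 1.45×3.35² = 16.3 mA.
V_DS = V_DD − I_D·R_D = 14 − 16.3×0.56 = 4.86 V.
Saturation requires V_DS ≥ V_GS − V_t = 3.35 V; 4.86 ≥ 3.35 ✓.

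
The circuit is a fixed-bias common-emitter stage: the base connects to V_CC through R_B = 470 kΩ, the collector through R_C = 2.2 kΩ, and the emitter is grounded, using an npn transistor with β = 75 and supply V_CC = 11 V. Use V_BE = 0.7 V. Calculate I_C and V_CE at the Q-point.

I_C ≈ 1.6 mA, V_CE ≈ 7.4 V

Base loop: V_CC = I_B·R_B + V_BE, so I_B = (11 − 0.7)/470 kΩ = 0.0219 mA.
In the active region I_C = β·I_B = 75 × 0.0219 = 1.64 mA.
Collector loop: V_CE = V_CC − I_C·R_C = 11 − 1.64×2.2 = 7.38 V.
Since V_CE = 7.38 V > V_CE(sat) ≈ 0.2 V, the transistor is in the active region as assumed.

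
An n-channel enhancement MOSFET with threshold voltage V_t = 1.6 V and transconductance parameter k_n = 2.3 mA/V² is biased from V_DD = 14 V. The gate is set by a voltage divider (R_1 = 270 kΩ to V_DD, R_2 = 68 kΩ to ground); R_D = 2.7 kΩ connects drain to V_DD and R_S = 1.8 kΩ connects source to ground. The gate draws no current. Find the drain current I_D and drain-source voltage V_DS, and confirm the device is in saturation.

I_D ≈ 0.36 mA, V_DS ≈ 12 V

V_G = V_DD·R_2/(R_1+R_2) = 14×68/338 = 2.82 V.
Assume saturation: I_D = (k_n/2)(V_GS − V_t)² with V_GS = V_G − I_D·R_S = 2.82 − 1.8·I_D.
Substituting gives 3.73·I_D² − 6.04·I_D + 1.7 = 0, with roots I_D = 0.364 or 1.26 mA.
The root I_D = 1.26 mA gives V_GS = 0.555 V ≤ V_t, so take I_D = 0.364 mA.
Then V_GS = 2.16 V and V_DS = V_DD − I_D(R_D+R_S) = 14 − 0.364×4.5 = 12.4 V.
Saturation requires V_DS ≥ V_GS − V_t = 0.562 V; 12.4 ≥ 0.562 ✓.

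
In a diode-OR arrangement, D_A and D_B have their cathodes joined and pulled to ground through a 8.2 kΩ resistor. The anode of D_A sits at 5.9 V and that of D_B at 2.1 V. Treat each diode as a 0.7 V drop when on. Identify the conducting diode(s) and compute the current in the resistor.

Only D_A conducts; I_R ≈ 0.63 mA

Assume both conduct. Then node N would need to be at both 5.9−0.7 = 5.2 V and 2.1−0.7 = 1.4 V, which is impossible.
Assume only D_A conducts: V_N = 5.9 − 0.7 = 5.2 V, so I_R = 5.2/8.2 = 0.634 mA.
Check D_B: its anode-to-cathode voltage is 2.1 − 5.2 = -3.1 V < 0.7 V, so it is off. The assumption is consistent.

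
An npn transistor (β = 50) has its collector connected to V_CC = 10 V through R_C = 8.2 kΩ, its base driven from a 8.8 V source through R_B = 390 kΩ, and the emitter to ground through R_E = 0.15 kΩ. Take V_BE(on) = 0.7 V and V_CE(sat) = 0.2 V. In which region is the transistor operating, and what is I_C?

active; I_C ≈ 1 mA

Assume active. Base-emitter loop: I_B = (V_BB − V_BE)/(R_B + (β+1)R_E) = (8.8 − 0.7)/(390 + 51×0.15) = 0.0204 mA.
I_C = β·I_B = 50×0.0204 = 1.02 mA.
V_CE = V_CC − I_C·R_C − I_E·R_E = 10 − 1.02×8.2 − 1.04×0.15 = 1.49 V > V_CE(sat), so the active-region assumption holds.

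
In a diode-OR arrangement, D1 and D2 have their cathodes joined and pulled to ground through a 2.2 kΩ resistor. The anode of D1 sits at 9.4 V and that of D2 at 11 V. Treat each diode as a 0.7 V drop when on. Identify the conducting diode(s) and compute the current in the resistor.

Only D2 conducts; I_R ≈ 4.7 mA

Assume both conduct. Then node N would need to be at both 9.4−0.7 = 8.7 V and 11−0.7 = 10.3 V, which is impossible.
Assume only D2 conducts: V_N = 11 − 0.7 = 10.3 V, so I_R = 10.3/2.2 = 4.68 mA.
Check D1: its anode-to-cathode voltage is 9.4 − 10.3 = -0.9 V < 0.7 V, so it is off. The assumption is consistent.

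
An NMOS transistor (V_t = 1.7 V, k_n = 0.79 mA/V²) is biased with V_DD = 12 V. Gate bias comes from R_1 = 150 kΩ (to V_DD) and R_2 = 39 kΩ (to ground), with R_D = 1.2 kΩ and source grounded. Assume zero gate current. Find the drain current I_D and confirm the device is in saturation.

V_G = V_DD·R_2/(R_1+R_2) = 12×39/189 = 2.48 V. With the source grounded, V_GS = V_G = 2.48 V.
Assume saturation: I_D = (k_n/2)(V_GS − V_t)² = (0.79/2)×(2.48 − 1.7)² = 0.395×0.776² = 0.238 mA.
V_DS = V_DD − I_D·R_D = 12 − 0.238×1.2 = 11.7 V.
Saturation requires V_DS ≥ V_GS − V_t = 0.776 V; 11.7 ≥ 0.776 ✓.

I_D ≈ 0.24 mA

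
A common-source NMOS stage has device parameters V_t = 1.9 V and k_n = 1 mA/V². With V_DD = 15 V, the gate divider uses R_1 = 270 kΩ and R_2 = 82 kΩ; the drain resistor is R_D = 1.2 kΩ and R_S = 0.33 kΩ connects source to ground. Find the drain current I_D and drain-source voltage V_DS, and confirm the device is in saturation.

V_G = V_DD·R_2/(R_1+R_2) = 15×82/352 = 3.49 V.
Assume saturation: I_D = (k_n/2)(V_GS − V_t)² with V_GS = V_G − I_D·R_S = 3.49 − 0.33·I_D.
Substituting gives 0.0545·I_D² − 1.53·I_D + 1.27 = 0, with roots I_D = 0.859 or 27.2 mA.
The root I_D = 27.2 mA gives V_GS = -5.47 V ≤ V_t, so take I_D = 0.859 mA.
Then V_GS = 3.21 V and V_DS = V_DD − I_D(R_D+R_S) = 15 − 0.859×1.53 = 13.7 V.
Saturation requires V_DS ≥ V_GS − V_t = 1.31 V; 13.7 ≥ 1.31 ✓.

I_D ≈ 0.86 mA, V_DS ≈ 14 V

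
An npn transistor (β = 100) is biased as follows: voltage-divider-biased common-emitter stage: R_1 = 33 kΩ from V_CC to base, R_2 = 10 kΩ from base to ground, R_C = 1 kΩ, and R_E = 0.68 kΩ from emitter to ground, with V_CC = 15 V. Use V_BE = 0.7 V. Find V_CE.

V_CE ≈ 8.8 V

Thevenize the base divider: V_Th = V_CC·R_2/(R_1+R_2) = 15×10/43 = 3.49 V, R_Th = R_1‖R_2 = 7.67 kΩ.
Base-emitter loop: V_Th = I_B·R_Th + V_BE + (β+1)I_B·R_E, so I_B = (3.49 − 0.7) / (7.67 + 101×0.68) = 0.0365 mA.
I_C = β·I_B = 100×0.0365 = 3.65 mA, and I_E = (β+1)I_B = 3.69 mA.
V_CE = V_CC − I_C·R_C − I_E·R_E = 15 − 3.65×1 − 3.69×0.68 = 8.84 V.
V_CE = 8.84 V > 0.2 V confirms active-region operation.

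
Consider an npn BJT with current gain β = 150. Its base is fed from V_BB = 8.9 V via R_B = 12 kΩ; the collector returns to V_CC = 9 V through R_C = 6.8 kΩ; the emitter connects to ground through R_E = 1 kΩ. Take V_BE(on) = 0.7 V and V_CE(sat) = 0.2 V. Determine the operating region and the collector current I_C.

saturation; I_C ≈ 1.1 mA

Assume active: I_B = (8.9 − 0.7)/(12 + 151×1) = 0.0503 mA, I_C = β·I_B = 7.55 mA.
Then V_CE = 9 − 7.55×6.8 − 7.6×1 = -49.9 V < 0.2 V — the active assumption fails.
Re-solve with V_CE = 0.2 V. KCL at the emitter: V_E/R_E = (V_BB−0.7−V_E)/R_B + (V_CC−0.2−V_E)/R_C, giving V_E = 1.61 V.
I_C = (V_CC − 0.2 − V_E)/R_C = (8.8 − 1.61)/6.8 = 1.06 mA.
Check: I_B = (8.2 − 1.61)/12 = 0.549 mA, and β·I_B = 82.4 mA > I_C, confirming saturation.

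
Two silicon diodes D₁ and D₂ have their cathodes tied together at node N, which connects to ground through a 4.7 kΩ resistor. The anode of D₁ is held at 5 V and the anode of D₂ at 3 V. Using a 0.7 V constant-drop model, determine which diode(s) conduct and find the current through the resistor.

Only D₁ conducts; I_R ≈ 0.91 mA

Assume both conduct. Then node N would need to be at both 5−0.7 = 4.3 V and 3−0.7 = 2.3 V, which is impossible.
Assume only D₁ conducts: V_N = 5 − 0.7 = 4.3 V, so I_R = 4.3/4.7 = 0.915 mA.
Check D₂: its anode-to-cathode voltage is 3 − 4.3 = -1.3 V < 0.7 V, so it is off. The assumption is consistent.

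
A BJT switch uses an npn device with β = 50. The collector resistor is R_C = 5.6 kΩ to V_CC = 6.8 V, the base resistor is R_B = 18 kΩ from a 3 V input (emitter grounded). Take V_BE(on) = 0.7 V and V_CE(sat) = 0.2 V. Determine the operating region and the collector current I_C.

saturation; I_C ≈ 1.2 mA

Assume active: I_B = (3 − 0.7)/18 = 0.128 mA, giving I_C = β·I_B = 6.39 mA.
But then V_CE = 6.8 − 6.39×5.6 = -29 V < V_CE(sat) = 0.2 V — impossible in the active region.
So the transistor is saturated. With V_CE = 0.2 V, I_C = (V_CC − 0.2)/R_C = 6.6/5.6 = 1.18 mA.
Check: β·I_B = 6.39 mA > I_C = 1.18 mA, confirming saturation.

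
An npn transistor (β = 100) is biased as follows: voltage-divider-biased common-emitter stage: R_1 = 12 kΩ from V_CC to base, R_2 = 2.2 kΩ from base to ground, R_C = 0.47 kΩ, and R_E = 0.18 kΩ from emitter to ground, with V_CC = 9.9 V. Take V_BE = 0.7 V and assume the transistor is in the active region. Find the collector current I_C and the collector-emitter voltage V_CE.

Thevenize the base divider: V_Th = V_CC·R_2/(R_1+R_2) = 9.9×2.2/14.2 = 1.53 V, R_Th = R_1‖R_2 = 1.86 kΩ.
Base-emitter loop: V_Th = I_B·R_Th + V_BE + (β+1)I_B·R_E, so I_B = (1.53 − 0.7) / (1.86 + 101×0.18) = 0.0416 mA.
I_C = β·I_B = 100×0.0416 = 4.16 mA, and I_E = (β+1)I_B = 4.2 mA.
V_CE = V_CC − I_C·R_C − I_E·R_E = 9.9 − 4.16×0.47 − 4.2×0.18 = 7.19 V.
V_CE = 7.19 V > 0.2 V confirms active-region operation.

I_C ≈ 4.2 mA, V_CE ≈ 7.2 V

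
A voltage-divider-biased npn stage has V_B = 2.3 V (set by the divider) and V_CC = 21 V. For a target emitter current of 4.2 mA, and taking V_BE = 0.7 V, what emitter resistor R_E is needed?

R_E ≈ 0.38 kΩ

V_E = V_B − V_BE = 2.3 − 0.7 = 1.6 V.
R_E = V_E / I_E = 1.6 / 4.2 = 0.381 kΩ.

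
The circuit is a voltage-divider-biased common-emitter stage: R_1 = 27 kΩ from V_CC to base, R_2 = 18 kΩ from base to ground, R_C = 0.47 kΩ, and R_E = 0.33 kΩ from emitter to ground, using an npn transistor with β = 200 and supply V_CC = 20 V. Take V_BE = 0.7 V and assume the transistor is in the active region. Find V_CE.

Thevenize the base divider: V_Th = V_CC·R_2/(R_1+R_2) = 20×18/45 = 8 V, R_Th = R_1‖R_2 = 10.8 kΩ.
Base-emitter loop: V_Th = I_B·R_Th + V_BE + (β+1)I_B·R_E, so I_B = (8 − 0.7) / (10.8 + 201×0.33) = 0.0946 mA.
I_C = β·I_B = 200×0.0946 = 18.9 mA, and I_E = (β+1)I_B = 19 mA.
V_CE = V_CC − I_C·R_C − I_E·R_E = 20 − 18.9×0.47 − 19×0.33 = 4.83 V.
V_CE = 4.83 V > 0.2 V confirms active-region operation.

V_CE ≈ 4.8 V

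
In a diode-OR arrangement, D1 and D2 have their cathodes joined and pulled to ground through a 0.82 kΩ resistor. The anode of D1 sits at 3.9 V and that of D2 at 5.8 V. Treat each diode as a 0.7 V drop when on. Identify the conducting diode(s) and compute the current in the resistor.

Assume both conduct. Then node N would need to be at both 3.9−0.7 = 3.2 V and 5.8−0.7 = 5.1 V, which is impossible.
Assume only D2 conducts: V_N = 5.8 − 0.7 = 5.1 V, so I_R = 5.1/0.82 = 6.22 mA.
Check D1: its anode-to-cathode voltage is 3.9 − 5.1 = -1.2 V < 0.7 V, so it is off. The assumption is consistent.

Only D2 conducts; I_R ≈ 6.2 mA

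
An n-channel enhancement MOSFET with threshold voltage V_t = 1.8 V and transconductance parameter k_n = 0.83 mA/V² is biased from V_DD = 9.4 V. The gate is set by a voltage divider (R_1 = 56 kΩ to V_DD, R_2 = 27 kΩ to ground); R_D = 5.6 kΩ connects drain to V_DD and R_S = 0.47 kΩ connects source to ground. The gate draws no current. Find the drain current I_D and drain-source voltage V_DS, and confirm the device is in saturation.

V_G = V_DD·R_2/(R_1+R_2) = 9.4×27/83 = 3.06 V.
Assume saturation: I_D = (k_n/2)(V_GS − V_t)² with V_GS = V_G − I_D·R_S = 3.06 − 0.47·I_D.
Substituting gives 0.0917·I_D² − 1.49·I_D + 0.657 = 0, with roots I_D = 0.453 or 15.8 mA.
The root I_D = 15.8 mA gives V_GS = -4.37 V ≤ V_t, so take I_D = 0.453 mA.
Then V_GS = 2.84 V and V_DS = V_DD − I_D(R_D+R_S) = 9.4 − 0.453×6.07 = 6.65 V.
Saturation requires V_DS ≥ V_GS − V_t = 1.04 V; 6.65 ≥ 1.04 ✓.

I_D ≈ 0.45 mA, V_DS ≈ 6.6 V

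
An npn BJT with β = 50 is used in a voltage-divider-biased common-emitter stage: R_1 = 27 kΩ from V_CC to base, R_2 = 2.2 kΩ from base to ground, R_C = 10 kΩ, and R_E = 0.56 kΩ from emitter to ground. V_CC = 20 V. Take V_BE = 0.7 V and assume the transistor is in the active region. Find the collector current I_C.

Thevenize the base divider: V_Th = V_CC·R_2/(R_1+R_2) = 20×2.2/29.2 = 1.51 V, R_Th = R_1‖R_2 = 2.03 kΩ.
Base-emitter loop: V_Th = I_B·R_Th + V_BE + (β+1)I_B·R_E, so I_B = (1.51 − 0.7) / (2.03 + 51×0.56) = 0.0264 mA.
I_C = β·I_B = 50×0.0264 = 1.32 mA, and I_E = (β+1)I_B = 1.35 mA.
V_CE = V_CC − I_C·R_C − I_E·R_E = 20 − 1.32×10 − 1.35×0.56 = 6.06 V.
V_CE = 6.06 V > 0.2 V confirms active-region operation.

I_C ≈ 1.3 mA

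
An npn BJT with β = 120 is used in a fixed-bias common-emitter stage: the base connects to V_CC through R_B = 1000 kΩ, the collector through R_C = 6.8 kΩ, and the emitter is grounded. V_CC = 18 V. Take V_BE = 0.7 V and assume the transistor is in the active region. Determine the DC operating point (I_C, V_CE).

I_C ≈ 2.1 mA, V_CE ≈ 3.9 V

Base loop: V_CC = I_B·R_B + V_BE, so I_B = (18 − 0.7)/1000 kΩ = 0.0173 mA.
In the active region I_C = β·I_B = 120 × 0.0173 = 2.08 mA.
Collector loop: V_CE = V_CC − I_C·R_C = 18 − 2.08×6.8 = 3.88 V.
Since V_CE = 3.88 V > V_CE(sat) ≈ 0.2 V, the transistor is in the active region as assumed.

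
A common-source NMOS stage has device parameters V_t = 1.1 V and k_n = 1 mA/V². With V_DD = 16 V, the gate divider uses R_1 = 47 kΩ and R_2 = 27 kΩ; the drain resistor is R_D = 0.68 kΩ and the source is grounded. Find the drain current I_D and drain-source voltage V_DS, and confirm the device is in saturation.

V_G = V_DD·R_2/(R_1+R_2) = 16×27/74 = 5.84 V. With the source grounded, V_GS = V_G = 5.84 V.
Assume saturation: I_D = (k_n/2)(V_GS − V_t)² = (1/2)×(5.84 − 1.1)² = 0.5×4.74² = 11.2 mA.
V_DS = V_DD − I_D·R_D = 16 − 11.2×0.68 = 8.37 V.
Saturation requires V_DS ≥ V_GS − V_t = 4.74 V; 8.37 ≥ 4.74 ✓.

I_D ≈ 11 mA, V_DS ≈ 8.4 V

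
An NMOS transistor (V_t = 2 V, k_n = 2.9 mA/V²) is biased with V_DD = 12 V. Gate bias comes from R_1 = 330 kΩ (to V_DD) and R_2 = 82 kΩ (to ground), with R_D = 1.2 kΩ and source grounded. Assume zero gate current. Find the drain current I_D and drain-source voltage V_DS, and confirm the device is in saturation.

V_G = V_DD·R_2/(R_1+R_2) = 12×82/412 = 2.39 V. With the source grounded, V_GS = V_G = 2.39 V.
Assume saturation: I_D = (k_n/2)(V_GS − V_t)² = (2.9/2)×(2.39 − 2)² = 1.45×0.388² = 0.219 mA.
V_DS = V_DD − I_D·R_D = 12 − 0.219×1.2 = 11.7 V.
Saturation requires V_DS ≥ V_GS − V_t = 0.388 V; 11.7 ≥ 0.388 ✓.

I_D ≈ 0.22 mA, V_DS ≈ 12 V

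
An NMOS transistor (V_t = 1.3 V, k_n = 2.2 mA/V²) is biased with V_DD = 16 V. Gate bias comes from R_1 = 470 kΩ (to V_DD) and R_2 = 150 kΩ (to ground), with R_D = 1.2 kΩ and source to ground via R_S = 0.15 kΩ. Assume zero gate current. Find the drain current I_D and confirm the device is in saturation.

V_G = V_DD·R_2/(R_1+R_2) = 16×150/620 = 3.87 V.
Assume saturation: I_D = (k_n/2)(V_GS − V_t)² with V_GS = V_G − I_D·R_S = 3.87 − 0.15·I_D.
Substituting gives 0.0248·I_D² − 1.85·I_D + 7.27 = 0, with roots I_D = 4.17 or 70.5 mA.
The root I_D = 70.5 mA gives V_GS = -6.71 V ≤ V_t, so take I_D = 4.17 mA.
Then V_GS = 3.25 V and V_DS = V_DD − I_D(R_D+R_S) = 16 − 4.17×1.35 = 10.4 V.
Saturation requires V_DS ≥ V_GS − V_t = 1.95 V; 10.4 ≥ 1.95 ✓.

I_D ≈ 4.2 mA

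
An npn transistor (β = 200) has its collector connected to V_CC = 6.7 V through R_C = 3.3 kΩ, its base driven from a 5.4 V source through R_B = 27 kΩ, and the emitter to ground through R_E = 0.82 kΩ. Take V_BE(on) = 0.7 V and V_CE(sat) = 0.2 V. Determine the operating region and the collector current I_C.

saturation; I_C ≈ 1.6 mA

Assume active: I_B = (5.4 − 0.7)/(27 + 201×0.82) = 0.0245 mA, I_C = β·I_B = 4.9 mA.
Then V_CE = 6.7 − 4.9×3.3 − 4.92×0.82 = -13.5 V < 0.2 V — the active assumption fails.
Re-solve with V_CE = 0.2 V. KCL at the emitter: V_E/R_E = (V_BB−0.7−V_E)/R_B + (V_CC−0.2−V_E)/R_C, giving V_E = 1.37 V.
I_C = (V_CC − 0.2 − V_E)/R_C = (6.5 − 1.37)/3.3 = 1.55 mA.
Check: I_B = (4.7 − 1.37)/27 = 0.123 mA, and β·I_B = 24.6 mA > I_C, confirming saturation.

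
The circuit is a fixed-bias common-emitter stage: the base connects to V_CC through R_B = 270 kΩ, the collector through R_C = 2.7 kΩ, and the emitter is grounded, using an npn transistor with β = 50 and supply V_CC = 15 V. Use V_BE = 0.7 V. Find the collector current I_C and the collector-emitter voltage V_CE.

Base loop: V_CC = I_B·R_B + V_BE, so I_B = (15 − 0.7)/270 kΩ = 0.053 mA.
In the active region I_C = β·I_B = 50 × 0.053 = 2.65 mA.
Collector loop: V_CE = V_CC − I_C·R_C = 15 − 2.65×2.7 = 7.85 V.
Since V_CE = 7.85 V > V_CE(sat) ≈ 0.2 V, the transistor is in the active region as assumed.

I_C ≈ 2.6 mA, V_CE ≈ 7.8 V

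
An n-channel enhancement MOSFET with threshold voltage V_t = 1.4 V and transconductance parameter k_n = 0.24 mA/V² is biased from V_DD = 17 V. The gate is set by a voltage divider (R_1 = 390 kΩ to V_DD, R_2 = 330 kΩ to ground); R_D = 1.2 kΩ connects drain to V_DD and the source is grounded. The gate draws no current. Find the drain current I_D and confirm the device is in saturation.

V_G = V_DD·R_2/(R_1+R_2) = 17×330/720 = 7.79 V. With the source grounded, V_GS = V_G = 7.79 V.
Assume saturation: I_D = (k_n/2)(V_GS − V_t)² = (0.24/2)×(7.79 − 1.4)² = 0.12×6.39² = 4.9 mA.
V_DS = V_DD − I_D·R_D = 17 − 4.9×1.2 = 11.1 V.
Saturation requires V_DS ≥ V_GS − V_t = 6.39 V; 11.1 ≥ 6.39 ✓.

I_D ≈ 4.9 mA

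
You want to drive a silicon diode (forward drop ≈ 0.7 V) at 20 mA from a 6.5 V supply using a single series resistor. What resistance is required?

The resistor drops V_S − V_D = 6.5 − 0.7 = 5.8 V at 20 mA.
R = 5.8 V / 20 mA = 0.29 kΩ.

R ≈ 0.29 kΩ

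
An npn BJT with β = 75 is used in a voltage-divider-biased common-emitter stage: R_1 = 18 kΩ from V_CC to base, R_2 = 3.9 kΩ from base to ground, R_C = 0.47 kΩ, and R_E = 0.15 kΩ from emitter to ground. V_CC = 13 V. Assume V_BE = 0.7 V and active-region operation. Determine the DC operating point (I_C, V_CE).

I_C ≈ 8.3 mA, V_CE ≈ 7.8 V

Thevenize the base divider: V_Th = V_CC·R_2/(R_1+R_2) = 13×3.9/21.9 = 2.32 V, R_Th = R_1‖R_2 = 3.21 kΩ.
Base-emitter loop: V_Th = I_B·R_Th + V_BE + (β+1)I_B·R_E, so I_B = (2.32 − 0.7) / (3.21 + 76×0.15) = 0.111 mA.
I_C = β·I_B = 75×0.111 = 8.29 mA, and I_E = (β+1)I_B = 8.4 mA.
V_CE = V_CC − I_C·R_C − I_E·R_E = 13 − 8.29×0.47 − 8.4×0.15 = 7.84 V.
V_CE = 7.84 V > 0.2 V confirms active-region operation.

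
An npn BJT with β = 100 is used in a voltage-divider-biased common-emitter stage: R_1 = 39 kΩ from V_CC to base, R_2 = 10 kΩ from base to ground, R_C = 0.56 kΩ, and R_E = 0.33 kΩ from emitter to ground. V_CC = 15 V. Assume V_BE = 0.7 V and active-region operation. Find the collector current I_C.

I_C ≈ 5.7 mA

Thevenize the base divider: V_Th = V_CC·R_2/(R_1+R_2) = 15×10/49 = 3.06 V, R_Th = R_1‖R_2 = 7.96 kΩ.
Base-emitter loop: V_Th = I_B·R_Th + V_BE + (β+1)I_B·R_E, so I_B = (3.06 − 0.7) / (7.96 + 101×0.33) = 0.0572 mA.
I_C = β·I_B = 100×0.0572 = 5.72 mA, and I_E = (β+1)I_B = 5.78 mA.
V_CE = V_CC − I_C·R_C − I_E·R_E = 15 − 5.72×0.56 − 5.78×0.33 = 9.89 V.
V_CE = 9.89 V > 0.2 V confirms active-region operation.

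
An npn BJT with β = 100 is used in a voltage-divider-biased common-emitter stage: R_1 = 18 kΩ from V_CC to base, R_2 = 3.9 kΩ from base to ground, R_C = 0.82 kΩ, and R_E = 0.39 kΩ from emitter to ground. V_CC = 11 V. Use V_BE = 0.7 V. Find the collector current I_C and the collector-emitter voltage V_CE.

I_C ≈ 3 mA, V_CE ≈ 7.4 V

Thevenize the base divider: V_Th = V_CC·R_2/(R_1+R_2) = 11×3.9/21.9 = 1.96 V, R_Th = R_1‖R_2 = 3.21 kΩ.
Base-emitter loop: V_Th = I_B·R_Th + V_BE + (β+1)I_B·R_E, so I_B = (1.96 − 0.7) / (3.21 + 101×0.39) = 0.0296 mA.
I_C = β·I_B = 100×0.0296 = 2.96 mA, and I_E = (β+1)I_B = 2.99 mA.
V_CE = V_CC − I_C·R_C − I_E·R_E = 11 − 2.96×0.82 − 2.99×0.39 = 7.41 V.
V_CE = 7.41 V > 0.2 V confirms active-region operation.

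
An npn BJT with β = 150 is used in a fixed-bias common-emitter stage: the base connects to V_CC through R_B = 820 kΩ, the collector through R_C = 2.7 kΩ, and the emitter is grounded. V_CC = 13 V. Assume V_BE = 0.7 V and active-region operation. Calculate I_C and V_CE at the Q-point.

I_C ≈ 2.2 mA, V_CE ≈ 6.9 V

Base loop: V_CC = I_B·R_B + V_BE, so I_B = (13 − 0.7)/820 kΩ = 0.015 mA.
In the active region I_C = β·I_B = 150 × 0.015 = 2.25 mA.
Collector loop: V_CE = V_CC − I_C·R_C = 13 − 2.25×2.7 = 6.92 V.
Since V_CE = 6.92 V > V_CE(sat) ≈ 0.2 V, the transistor is in the active region as assumed.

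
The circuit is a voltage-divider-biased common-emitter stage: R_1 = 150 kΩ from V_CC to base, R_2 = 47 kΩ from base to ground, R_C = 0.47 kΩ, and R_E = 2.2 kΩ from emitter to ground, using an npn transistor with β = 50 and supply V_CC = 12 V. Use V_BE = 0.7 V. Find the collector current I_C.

Thevenize the base divider: V_Th = V_CC·R_2/(R_1+R_2) = 12×47/197 = 2.86 V, R_Th = R_1‖R_2 = 35.8 kΩ.
Base-emitter loop: V_Th = I_B·R_Th + V_BE + (β+1)I_B·R_E, so I_B = (2.86 − 0.7) / (35.8 + 51×2.2) = 0.0146 mA.
I_C = β·I_B = 50×0.0146 = 0.731 mA, and I_E = (β+1)I_B = 0.745 mA.
V_CE = V_CC − I_C·R_C − I_E·R_E = 12 − 0.731×0.47 − 0.745×2.2 = 10 V.
V_CE = 10 V > 0.2 V confirms active-region operation.

I_C ≈ 0.73 mA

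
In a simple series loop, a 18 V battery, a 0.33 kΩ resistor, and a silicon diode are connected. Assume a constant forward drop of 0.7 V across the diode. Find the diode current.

I ≈ 52 mA

KVL around the loop: 18 = V_D + I·R = 0.7 + I × 0.33 kΩ.
So I = (18 − 0.7) / 0.33 kΩ = 17.3 / 0.33 = 52.4 mA.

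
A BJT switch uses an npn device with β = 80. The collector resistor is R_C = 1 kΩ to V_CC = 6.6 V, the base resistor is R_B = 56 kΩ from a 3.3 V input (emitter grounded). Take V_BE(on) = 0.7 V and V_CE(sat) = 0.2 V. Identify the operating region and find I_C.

Assume active. Base-emitter loop: I_B = (V_BB − V_BE)/R_B = (3.3 − 0.7)/56 = 0.0464 mA.
I_C = β·I_B = 80×0.0464 = 3.71 mA.
V_CE = V_CC − I_C·R_C = 6.6 − 3.71×1 = 2.89 V > V_CE(sat), so the active-region assumption holds.

active; I_C ≈ 3.7 mA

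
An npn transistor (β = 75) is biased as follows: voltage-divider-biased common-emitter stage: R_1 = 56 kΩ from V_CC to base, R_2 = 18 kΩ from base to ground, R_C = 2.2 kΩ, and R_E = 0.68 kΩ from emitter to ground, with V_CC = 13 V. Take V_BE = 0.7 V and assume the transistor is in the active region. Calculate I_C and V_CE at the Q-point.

Thevenize the base divider: V_Th = V_CC·R_2/(R_1+R_2) = 13×18/74 = 3.16 V, R_Th = R_1‖R_2 = 13.6 kΩ.
Base-emitter loop: V_Th = I_B·R_Th + V_BE + (β+1)I_B·R_E, so I_B = (3.16 − 0.7) / (13.6 + 76×0.68) = 0.0377 mA.
I_C = β·I_B = 75×0.0377 = 2.83 mA, and I_E = (β+1)I_B = 2.87 mA.
V_CE = V_CC − I_C·R_C − I_E·R_E = 13 − 2.83×2.2 − 2.87×0.68 = 4.83 V.
V_CE = 4.83 V > 0.2 V confirms active-region operation.

I_C ≈ 2.8 mA, V_CE ≈ 4.8 V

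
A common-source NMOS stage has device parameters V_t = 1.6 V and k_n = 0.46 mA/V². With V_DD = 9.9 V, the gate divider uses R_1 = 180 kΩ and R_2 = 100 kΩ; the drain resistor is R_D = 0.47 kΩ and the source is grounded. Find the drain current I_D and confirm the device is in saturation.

V_G = V_DD·R_2/(R_1+R_2) = 9.9×100/280 = 3.54 V. With the source grounded, V_GS = V_G = 3.54 V.
Assume saturation: I_D = (k_n/2)(V_GS − V_t)² = (0.46/2)×(3.54 − 1.6)² = 0.23×1.94² = 0.862 mA.
V_DS = V_DD − I_D·R_D = 9.9 − 0.862×0.47 = 9.49 V.
Saturation requires V_DS ≥ V_GS − V_t = 1.94 V; 9.49 ≥ 1.94 ✓.

I_D ≈ 0.86 mA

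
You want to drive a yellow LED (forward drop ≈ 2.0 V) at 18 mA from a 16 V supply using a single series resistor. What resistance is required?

R ≈ 0.78 kΩ

The resistor drops V_S − V_D = 16 − 2.0 = 14 V at 18 mA.
R = 14 V / 18 mA = 0.778 kΩ.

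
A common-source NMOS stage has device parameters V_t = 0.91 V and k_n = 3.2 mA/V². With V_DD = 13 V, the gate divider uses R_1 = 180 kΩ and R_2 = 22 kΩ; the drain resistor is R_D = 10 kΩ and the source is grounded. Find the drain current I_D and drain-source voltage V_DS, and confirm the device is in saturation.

I_D ≈ 0.41 mA, V_DS ≈ 8.9 V

V_G = V_DD·R_2/(R_1+R_2) = 13×22/202 = 1.42 V. With the source grounded, V_GS = V_G = 1.42 V.
Assume saturation: I_D = (k_n/2)(V_GS − V_t)² = (3.2/2)×(1.42 − 0.91)² = 1.6×0.506² = 0.409 mA.
V_DS = V_DD − I_D·R_D = 13 − 0.409×10 = 8.91 V.
Saturation requires V_DS ≥ V_GS − V_t = 0.506 V; 8.91 ≥ 0.506 ✓.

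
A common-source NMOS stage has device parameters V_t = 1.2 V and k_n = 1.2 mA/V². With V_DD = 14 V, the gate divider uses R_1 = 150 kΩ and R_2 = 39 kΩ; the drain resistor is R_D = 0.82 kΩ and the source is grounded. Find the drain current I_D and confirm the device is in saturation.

V_G = V_DD·R_2/(R_1+R_2) = 14×39/189 = 2.89 V. With the source grounded, V_GS = V_G = 2.89 V.
Assume saturation: I_D = (k_n/2)(V_GS − V_t)² = (1.2/2)×(2.89 − 1.2)² = 0.6×1.69² = 1.71 mA.
V_DS = V_DD − I_D·R_D = 14 − 1.71×0.82 = 12.6 V.
Saturation requires V_DS ≥ V_GS − V_t = 1.69 V; 12.6 ≥ 1.69 ✓.

I_D ≈ 1.7 mA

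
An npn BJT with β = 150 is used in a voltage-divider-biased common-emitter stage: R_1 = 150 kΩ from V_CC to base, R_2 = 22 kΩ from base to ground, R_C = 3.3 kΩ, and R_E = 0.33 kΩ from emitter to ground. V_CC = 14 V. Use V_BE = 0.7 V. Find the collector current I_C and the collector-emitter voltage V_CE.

Thevenize the base divider: V_Th = V_CC·R_2/(R_1+R_2) = 14×22/172 = 1.79 V, R_Th = R_1‖R_2 = 19.2 kΩ.
Base-emitter loop: V_Th = I_B·R_Th + V_BE + (β+1)I_B·R_E, so I_B = (1.79 − 0.7) / (19.2 + 151×0.33) = 0.0158 mA.
I_C = β·I_B = 150×0.0158 = 2.37 mA, and I_E = (β+1)I_B = 2.39 mA.
V_CE = V_CC − I_C·R_C − I_E·R_E = 14 − 2.37×3.3 − 2.39×0.33 = 5.39 V.
V_CE = 5.39 V > 0.2 V confirms active-region operation.

I_C ≈ 2.4 mA, V_CE ≈ 5.4 V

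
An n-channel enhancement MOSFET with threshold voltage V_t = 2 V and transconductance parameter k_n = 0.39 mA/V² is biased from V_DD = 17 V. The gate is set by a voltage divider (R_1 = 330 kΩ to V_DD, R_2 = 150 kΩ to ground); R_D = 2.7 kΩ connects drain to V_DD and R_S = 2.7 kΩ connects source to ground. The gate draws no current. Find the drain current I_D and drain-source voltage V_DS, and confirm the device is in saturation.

I_D ≈ 0.59 mA, V_DS ≈ 14 V

V_G = V_DD·R_2/(R_1+R_2) = 17×150/480 = 5.31 V.
Assume saturation: I_D = (k_n/2)(V_GS − V_t)² with V_GS = V_G − I_D·R_S = 5.31 − 2.7·I_D.
Substituting gives 1.42·I_D² − 4.49·I_D + 2.14 = 0, with roots I_D = 0.585 or 2.57 mA.
The root I_D = 2.57 mA gives V_GS = -1.63 V ≤ V_t, so take I_D = 0.585 mA.
Then V_GS = 3.73 V and V_DS = V_DD − I_D(R_D+R_S) = 17 − 0.585×5.4 = 13.8 V.
Saturation requires V_DS ≥ V_GS − V_t = 1.73 V; 13.8 ≥ 1.73 ✓.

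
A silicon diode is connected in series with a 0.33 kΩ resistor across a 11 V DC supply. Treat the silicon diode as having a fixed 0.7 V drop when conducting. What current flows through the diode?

I ≈ 31 mA

KVL around the loop: 11 = V_D + I·R = 0.7 + I × 0.33 kΩ.
So I = (11 − 0.7) / 0.33 kΩ = 10.3 / 0.33 = 31.2 mA.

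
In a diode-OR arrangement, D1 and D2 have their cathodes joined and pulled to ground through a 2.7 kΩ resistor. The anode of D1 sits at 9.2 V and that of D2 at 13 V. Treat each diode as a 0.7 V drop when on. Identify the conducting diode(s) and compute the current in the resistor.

Assume both conduct. Then node N would need to be at both 9.2−0.7 = 8.5 V and 13−0.7 = 12.3 V, which is impossible.
Assume only D2 conducts: V_N = 13 − 0.7 = 12.3 V, so I_R = 12.3/2.7 = 4.56 mA.
Check D1: its anode-to-cathode voltage is 9.2 − 12.3 = -3.1 V < 0.7 V, so it is off. The assumption is consistent.

Only D2 conducts; I_R ≈ 4.6 mA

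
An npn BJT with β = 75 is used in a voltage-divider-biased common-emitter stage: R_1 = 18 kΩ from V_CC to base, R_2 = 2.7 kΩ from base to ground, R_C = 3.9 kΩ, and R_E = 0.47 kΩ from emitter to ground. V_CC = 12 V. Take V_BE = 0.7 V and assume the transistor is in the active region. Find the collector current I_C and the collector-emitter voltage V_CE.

Thevenize the base divider: V_Th = V_CC·R_2/(R_1+R_2) = 12×2.7/20.7 = 1.57 V, R_Th = R_1‖R_2 = 2.35 kΩ.
Base-emitter loop: V_Th = I_B·R_Th + V_BE + (β+1)I_B·R_E, so I_B = (1.57 − 0.7) / (2.35 + 76×0.47) = 0.0227 mA.
I_C = β·I_B = 75×0.0227 = 1.7 mA, and I_E = (β+1)I_B = 1.73 mA.
V_CE = V_CC − I_C·R_C − I_E·R_E = 12 − 1.7×3.9 − 1.73×0.47 = 4.54 V.
V_CE = 4.54 V > 0.2 V confirms active-region operation.

I_C ≈ 1.7 mA, V_CE ≈ 4.5 V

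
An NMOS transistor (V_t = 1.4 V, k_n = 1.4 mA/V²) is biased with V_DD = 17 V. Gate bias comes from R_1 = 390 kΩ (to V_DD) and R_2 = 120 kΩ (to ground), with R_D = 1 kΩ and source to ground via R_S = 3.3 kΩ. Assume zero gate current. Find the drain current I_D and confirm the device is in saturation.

I_D ≈ 0.53 mA

V_G = V_DD·R_2/(R_1+R_2) = 17×120/510 = 4 V.
Assume saturation: I_D = (k_n/2)(V_GS − V_t)² with V_GS = V_G − I_D·R_S = 4 − 3.3·I_D.
Substituting gives 7.62·I_D² − 13·I_D + 4.73 = 0, with roots I_D = 0.525 or 1.18 mA.
The root I_D = 1.18 mA gives V_GS = 0.101 V ≤ V_t, so take I_D = 0.525 mA.
Then V_GS = 2.27 V and V_DS = V_DD − I_D(R_D+R_S) = 17 − 0.525×4.3 = 14.7 V.
Saturation requires V_DS ≥ V_GS − V_t = 0.866 V; 14.7 ≥ 0.866 ✓.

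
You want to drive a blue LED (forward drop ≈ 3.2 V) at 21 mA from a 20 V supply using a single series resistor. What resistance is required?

The resistor drops V_S − V_D = 20 − 3.2 = 16.8 V at 21 mA.
R = 16.8 V / 21 mA = 0.8 kΩ.

R ≈ 0.8 kΩ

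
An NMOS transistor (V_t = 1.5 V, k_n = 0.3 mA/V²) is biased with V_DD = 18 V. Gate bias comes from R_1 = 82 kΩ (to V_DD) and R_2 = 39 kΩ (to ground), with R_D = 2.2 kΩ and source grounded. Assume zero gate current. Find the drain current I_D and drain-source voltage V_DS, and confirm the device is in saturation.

V_G = V_DD·R_2/(R_1+R_2) = 18×39/121 = 5.8 V. With the source grounded, V_GS = V_G = 5.8 V.
Assume saturation: I_D = (k_n/2)(V_GS − V_t)² = (0.3/2)×(5.8 − 1.5)² = 0.15×4.3² = 2.78 mA.
V_DS = V_DD − I_D·R_D = 18 − 2.78×2.2 = 11.9 V.
Saturation requires V_DS ≥ V_GS − V_t = 4.3 V; 11.9 ≥ 4.3 ✓.

I_D ≈ 2.8 mA, V_DS ≈ 12 V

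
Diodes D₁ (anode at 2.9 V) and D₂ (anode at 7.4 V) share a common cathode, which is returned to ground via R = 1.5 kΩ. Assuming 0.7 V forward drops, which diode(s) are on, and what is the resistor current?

Assume both conduct. Then node N would need to be at both 2.9−0.7 = 2.2 V and 7.4−0.7 = 6.7 V, which is impossible.
Assume only D₂ conducts: V_N = 7.4 − 0.7 = 6.7 V, so I_R = 6.7/1.5 = 4.47 mA.
Check D₁: its anode-to-cathode voltage is 2.9 − 6.7 = -3.8 V < 0.7 V, so it is off. The assumption is consistent.

Only D₂ conducts; I_R ≈ 4.5 mA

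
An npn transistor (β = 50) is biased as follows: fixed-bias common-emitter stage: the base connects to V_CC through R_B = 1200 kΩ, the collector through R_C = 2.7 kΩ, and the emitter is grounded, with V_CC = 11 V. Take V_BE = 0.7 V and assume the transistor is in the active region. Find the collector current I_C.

I_C ≈ 0.43 mA

Base loop: V_CC = I_B·R_B + V_BE, so I_B = (11 − 0.7)/1200 kΩ = 0.00858 mA.
In the active region I_C = β·I_B = 50 × 0.00858 = 0.429 mA.
Collector loop: V_CE = V_CC − I_C·R_C = 11 − 0.429×2.7 = 9.84 V.
Since V_CE = 9.84 V > V_CE(sat) ≈ 0.2 V, the transistor is in the active region as assumed.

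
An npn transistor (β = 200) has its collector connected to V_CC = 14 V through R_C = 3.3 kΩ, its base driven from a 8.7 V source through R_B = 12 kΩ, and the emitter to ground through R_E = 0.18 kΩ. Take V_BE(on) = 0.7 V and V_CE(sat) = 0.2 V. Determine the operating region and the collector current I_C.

Assume active: I_B = (8.7 − 0.7)/(12 + 201×0.18) = 0.166 mA, I_C = β·I_B = 33.2 mA.
Then V_CE = 14 − 33.2×3.3 − 33.4×0.18 = -102 V < 0.2 V — the active assumption fails.
Re-solve with V_CE = 0.2 V. KCL at the emitter: V_E/R_E = (V_BB−0.7−V_E)/R_B + (V_CC−0.2−V_E)/R_C, giving V_E = 0.816 V.
I_C = (V_CC − 0.2 − V_E)/R_C = (13.8 − 0.816)/3.3 = 3.93 mA.
Check: I_B = (8 − 0.816)/12 = 0.599 mA, and β·I_B = 120 mA > I_C, confirming saturation.

saturation; I_C ≈ 3.9 mA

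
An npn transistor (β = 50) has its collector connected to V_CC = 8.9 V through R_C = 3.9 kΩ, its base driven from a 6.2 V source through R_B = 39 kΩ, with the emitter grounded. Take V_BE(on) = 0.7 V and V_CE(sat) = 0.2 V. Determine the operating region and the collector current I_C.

Assume active: I_B = (6.2 − 0.7)/39 = 0.141 mA, giving I_C = β·I_B = 7.05 mA.
But then V_CE = 8.9 − 7.05×3.9 = -18.6 V < V_CE(sat) = 0.2 V — impossible in the active region.
So the transistor is saturated. With V_CE = 0.2 V, I_C = (V_CC − 0.2)/R_C = 8.7/3.9 = 2.23 mA.
Check: β·I_B = 7.05 mA > I_C = 2.23 mA, confirming saturation.

saturation; I_C ≈ 2.2 mA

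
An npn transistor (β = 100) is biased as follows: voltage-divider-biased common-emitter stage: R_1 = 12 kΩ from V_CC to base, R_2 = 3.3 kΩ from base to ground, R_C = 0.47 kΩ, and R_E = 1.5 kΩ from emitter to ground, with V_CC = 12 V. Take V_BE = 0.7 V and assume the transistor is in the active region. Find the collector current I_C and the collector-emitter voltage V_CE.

Thevenize the base divider: V_Th = V_CC·R_2/(R_1+R_2) = 12×3.3/15.3 = 2.59 V, R_Th = R_1‖R_2 = 2.59 kΩ.
Base-emitter loop: V_Th = I_B·R_Th + V_BE + (β+1)I_B·R_E, so I_B = (2.59 − 0.7) / (2.59 + 101×1.5) = 0.0123 mA.
I_C = β·I_B = 100×0.0123 = 1.23 mA, and I_E = (β+1)I_B = 1.24 mA.
V_CE = V_CC − I_C·R_C − I_E·R_E = 12 − 1.23×0.47 − 1.24×1.5 = 9.57 V.
V_CE = 9.57 V > 0.2 V confirms active-region operation.

I_C ≈ 1.2 mA, V_CE ≈ 9.6 V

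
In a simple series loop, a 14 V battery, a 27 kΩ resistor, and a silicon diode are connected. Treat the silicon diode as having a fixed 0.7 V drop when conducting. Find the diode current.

KVL around the loop: 14 = V_D + I·R = 0.7 + I × 27 kΩ.
So I = (14 − 0.7) / 27 kΩ = 13.3 / 27 = 0.493 mA.

I ≈ 0.49 mA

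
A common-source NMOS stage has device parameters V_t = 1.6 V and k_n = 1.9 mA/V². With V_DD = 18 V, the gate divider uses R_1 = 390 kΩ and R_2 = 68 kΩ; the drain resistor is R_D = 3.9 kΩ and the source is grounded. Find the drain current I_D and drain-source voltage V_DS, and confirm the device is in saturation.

V_G = V_DD·R_2/(R_1+R_2) = 18×68/458 = 2.67 V. With the source grounded, V_GS = V_G = 2.67 V.
Assume saturation: I_D = (k_n/2)(V_GS − V_t)² = (1.9/2)×(2.67 − 1.6)² = 0.95×1.07² = 1.09 mA.
V_DS = V_DD − I_D·R_D = 18 − 1.09×3.9 = 13.7 V.
Saturation requires V_DS ≥ V_GS − V_t = 1.07 V; 13.7 ≥ 1.07 ✓.

I_D ≈ 1.1 mA, V_DS ≈ 14 V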